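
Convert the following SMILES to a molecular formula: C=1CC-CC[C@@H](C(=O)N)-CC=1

C9H15NO

Heavy atoms from the SMILES: 9 C, 1 N, 1 O.
Implicit hydrogens by atom environment:
  5 × C: 2 H each → 10
  3 × C: 1 H each → 3
  1 × C: no H
  1 × N: 2 H
  1 × O: no H
  Total hydrogens = 15.
Molecular formula: C9H15NO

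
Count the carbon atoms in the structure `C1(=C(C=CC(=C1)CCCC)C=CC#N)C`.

The symbol for carbon appears 14 times in the SMILES.

14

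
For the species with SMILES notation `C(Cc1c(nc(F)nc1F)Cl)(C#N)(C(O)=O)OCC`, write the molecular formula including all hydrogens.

Heavy atoms from the SMILES: 10 C, 1 Cl, 2 F, 3 N, 3 O.
Implicit hydrogens by atom environment:
  4 × C (aromatic): no H
  3 × C: no H
  2 × C: 2 H each → 4
  2 × F: no H
  2 × N (aromatic): no H
  2 × O: no H
  1 × C: 3 H
  1 × Cl: no H
  1 × N: no H
  1 × O: 1 H
  Total hydrogens = 8.
Molecular formula: C10H8ClF2N3O3

C10H8ClF2N3O3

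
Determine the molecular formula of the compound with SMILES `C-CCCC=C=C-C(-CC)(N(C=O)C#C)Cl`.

C13H18ClNO

Heavy atoms from the SMILES: 13 C, 1 Cl, 1 N, 1 O.
Implicit hydrogens by atom environment:
  4 × C: 2 H each → 8
  4 × C: 1 H each → 4
  3 × C: no H
  2 × C: 3 H each → 6
  1 × Cl: no H
  1 × N: no H
  1 × O: no H
  Total hydrogens = 18.
Molecular formula: C13H18ClNO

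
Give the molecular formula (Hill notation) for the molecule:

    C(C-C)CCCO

Heavy atoms from the SMILES: 6 C, 1 O.
Implicit hydrogens by atom environment:
  5 × C: 2 H each → 10
  1 × C: 3 H
  1 × O: 1 H
  Total hydrogens = 14.
Molecular formula: C6H14O

C6H14O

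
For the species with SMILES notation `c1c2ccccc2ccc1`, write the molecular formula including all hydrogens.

C10H8

Heavy atoms from the SMILES: 10 C.
Implicit hydrogens by atom environment:
  8 × C (aromatic): 1 H each → 8
  2 × C (aromatic): no H
  Total hydrogens = 8.
Molecular formula: C10H8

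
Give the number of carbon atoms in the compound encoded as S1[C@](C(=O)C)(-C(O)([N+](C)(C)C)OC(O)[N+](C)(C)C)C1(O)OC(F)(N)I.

The symbol for carbon appears 13 times in the SMILES.

13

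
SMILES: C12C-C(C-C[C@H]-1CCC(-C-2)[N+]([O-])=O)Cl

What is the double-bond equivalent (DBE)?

Molecular formula from the SMILES: C10H16ClNO2.
DoU = (2C + 2 + N − H − X)/2 = (2·10 + 2 + 1 − 16 − 1)/2 = 6/2 = 3.
(Structurally: 2 ring(s) + 1 π bond(s) = 3.)

3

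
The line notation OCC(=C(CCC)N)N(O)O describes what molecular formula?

Heavy atoms from the SMILES: 6 C, 2 N, 3 O.
Implicit hydrogens by atom environment:
  3 × C: 2 H each → 6
  3 × O: 1 H each → 3
  2 × C: no H
  1 × C: 3 H
  1 × N: 2 H
  1 × N: no H
  Total hydrogens = 14.
Molecular formula: C6H14N2O3

C6H14N2O3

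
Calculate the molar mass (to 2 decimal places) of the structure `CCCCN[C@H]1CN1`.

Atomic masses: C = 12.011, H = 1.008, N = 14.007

114.19

Molecular formula: C6H14N2.
M = 6×12.011 + 14×1.008 + 2×14.007 = 114.19 g/mol.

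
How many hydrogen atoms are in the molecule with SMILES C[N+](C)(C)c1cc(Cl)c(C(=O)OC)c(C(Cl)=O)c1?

Hydrogens are implicit in SMILES; fill each atom to its normal valence:
  4 × C: 3 H each → 12
  4 × C (aromatic): no H
  3 × O: no H
  2 × C (aromatic): 1 H each → 2
  2 × C: no H
  2 × Cl: no H
  1 × N (charge +1): no H
  Total hydrogens = 14.

14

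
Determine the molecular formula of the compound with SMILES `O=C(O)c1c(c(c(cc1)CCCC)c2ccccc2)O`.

C17H18O3

Heavy atoms from the SMILES: 17 C, 3 O.
Implicit hydrogens by atom environment:
  7 × C (aromatic): 1 H each → 7
  5 × C (aromatic): no H
  3 × C: 2 H each → 6
  2 × O: 1 H each → 2
  1 × C: 3 H
  1 × C: no H
  1 × O: no H
  Total hydrogens = 18.
Molecular formula: C17H18O3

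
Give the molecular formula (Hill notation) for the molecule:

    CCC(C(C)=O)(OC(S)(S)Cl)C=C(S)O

C8H13ClO3S3

Heavy atoms from the SMILES: 8 C, 1 Cl, 3 O, 3 S.
Implicit hydrogens by atom environment:
  4 × C: no H
  3 × S: 1 H each → 3
  2 × C: 3 H each → 6
  2 × O: no H
  1 × C: 2 H
  1 × C: 1 H
  1 × Cl: no H
  1 × O: 1 H
  Total hydrogens = 13.
Molecular formula: C8H13ClO3S3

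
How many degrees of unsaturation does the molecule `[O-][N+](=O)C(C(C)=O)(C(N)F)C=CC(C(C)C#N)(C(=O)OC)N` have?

6

Molecular formula from the SMILES: C12H17FN4O5.
DoU = (2C + 2 + N − H − X)/2 = (2·12 + 2 + 4 − 17 − 1)/2 = 12/2 = 6.
(Structurally: 0 ring(s) + 6 π bond(s) = 6.)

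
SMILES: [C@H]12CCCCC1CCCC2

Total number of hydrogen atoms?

18

Hydrogens are implicit in SMILES; fill each atom to its normal valence:
  8 × C: 2 H each → 16
  2 × C: 1 H each → 2
  Total hydrogens = 18.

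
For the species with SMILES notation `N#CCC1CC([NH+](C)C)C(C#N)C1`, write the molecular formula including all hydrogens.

Heavy atoms from the SMILES: 10 C, 3 N.
Implicit hydrogens by atom environment:
  3 × C: 2 H each → 6
  3 × C: 1 H each → 3
  2 × C: 3 H each → 6
  2 × C: no H
  2 × N: no H
  1 × N (charge +1): 1 H
  Total hydrogens = 16.
Net charge +1.
Molecular formula: C10H16N3+

C10H16N3+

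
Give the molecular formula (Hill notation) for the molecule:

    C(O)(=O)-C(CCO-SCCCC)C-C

C10H20O3S

Heavy atoms from the SMILES: 10 C, 3 O, 1 S.
Implicit hydrogens by atom environment:
  6 × C: 2 H each → 12
  2 × C: 3 H each → 6
  2 × O: no H
  1 × C: 1 H
  1 × C: no H
  1 × O: 1 H
  1 × S: no H
  Total hydrogens = 20.
Molecular formula: C10H20O3S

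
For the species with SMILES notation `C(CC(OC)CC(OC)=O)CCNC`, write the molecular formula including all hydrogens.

C10H21NO3

Heavy atoms from the SMILES: 10 C, 1 N, 3 O.
Implicit hydrogens by atom environment:
  5 × C: 2 H each → 10
  3 × C: 3 H each → 9
  3 × O: no H
  1 × C: 1 H
  1 × C: no H
  1 × N: 1 H
  Total hydrogens = 21.
Molecular formula: C10H21NO3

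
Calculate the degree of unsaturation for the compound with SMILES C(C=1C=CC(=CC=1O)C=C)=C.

Molecular formula from the SMILES: C10H10O.
DoU = (2C + 2 + N − H − X)/2 = (2·10 + 2 + 0 − 10 − 0)/2 = 12/2 = 6.
(Structurally: 1 ring(s) + 5 π bond(s) = 6.)

6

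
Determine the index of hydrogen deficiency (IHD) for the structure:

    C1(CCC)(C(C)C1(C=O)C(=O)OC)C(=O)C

Molecular formula from the SMILES: C12H18O4.
DoU = (2C + 2 + N − H − X)/2 = (2·12 + 2 + 0 − 18 − 0)/2 = 8/2 = 4.
(Structurally: 1 ring(s) + 3 π bond(s) = 4.)

4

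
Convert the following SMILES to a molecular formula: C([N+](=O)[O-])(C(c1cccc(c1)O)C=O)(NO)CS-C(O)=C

C12H14N2O6S

Heavy atoms from the SMILES: 12 C, 2 N, 6 O, 1 S.
Implicit hydrogens by atom environment:
  4 × C (aromatic): 1 H each → 4
  3 × O: 1 H each → 3
  2 × C: 2 H each → 4
  2 × C: 1 H each → 2
  2 × C: no H
  2 × C (aromatic): no H
  2 × O: no H
  1 × N: 1 H
  1 × N (charge +1): no H
  1 × O (charge -1): no H
  1 × S: no H
  Total hydrogens = 14.
Molecular formula: C12H14N2O6S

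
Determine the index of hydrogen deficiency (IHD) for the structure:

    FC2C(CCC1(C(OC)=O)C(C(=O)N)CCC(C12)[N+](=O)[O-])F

Molecular formula from the SMILES: C13H18F2N2O5.
DoU = (2C + 2 + N − H − X)/2 = (2·13 + 2 + 2 − 18 − 2)/2 = 10/2 = 5.
(Structurally: 2 ring(s) + 3 π bond(s) = 5.)

5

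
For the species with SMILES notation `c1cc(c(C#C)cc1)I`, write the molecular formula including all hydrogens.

Heavy atoms from the SMILES: 8 C, 1 I.
Implicit hydrogens by atom environment:
  4 × C (aromatic): 1 H each → 4
  2 × C (aromatic): no H
  1 × C: 1 H
  1 × C: no H
  1 × I: no H
  Total hydrogens = 5.
Molecular formula: C8H5I

C8H5I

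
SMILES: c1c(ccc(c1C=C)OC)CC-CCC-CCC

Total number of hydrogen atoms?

Hydrogens are implicit in SMILES; fill each atom to its normal valence:
  8 × C: 2 H each → 16
  3 × C (aromatic): 1 H each → 3
  3 × C (aromatic): no H
  2 × C: 3 H each → 6
  1 × C: 1 H
  1 × O: no H
  Total hydrogens = 26.

26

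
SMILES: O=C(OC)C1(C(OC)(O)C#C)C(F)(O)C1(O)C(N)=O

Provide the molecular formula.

Heavy atoms from the SMILES: 10 C, 1 F, 1 N, 7 O.
Implicit hydrogens by atom environment:
  7 × C: no H
  4 × O: no H
  3 × O: 1 H each → 3
  2 × C: 3 H each → 6
  1 × C: 1 H
  1 × F: no H
  1 × N: 2 H
  Total hydrogens = 12.
Molecular formula: C10H12FNO7

C10H12FNO7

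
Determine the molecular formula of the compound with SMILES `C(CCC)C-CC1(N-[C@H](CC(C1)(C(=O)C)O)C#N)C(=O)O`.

Heavy atoms from the SMILES: 15 C, 2 N, 4 O.
Implicit hydrogens by atom environment:
  7 × C: 2 H each → 14
  5 × C: no H
  2 × C: 3 H each → 6
  2 × O: 1 H each → 2
  2 × O: no H
  1 × C: 1 H
  1 × N: 1 H
  1 × N: no H
  Total hydrogens = 24.
Molecular formula: C15H24N2O4

C15H24N2O4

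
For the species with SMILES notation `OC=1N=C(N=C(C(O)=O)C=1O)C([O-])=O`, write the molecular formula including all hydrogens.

Heavy atoms from the SMILES: 6 C, 2 N, 6 O.
Implicit hydrogens by atom environment:
  4 × C (aromatic): no H
  3 × O: 1 H each → 3
  2 × C: no H
  2 × N (aromatic): no H
  2 × O: no H
  1 × O (charge -1): no H
  Total hydrogens = 3.
Net charge -1.
Molecular formula: C6H3N2O6-

C6H3N2O6-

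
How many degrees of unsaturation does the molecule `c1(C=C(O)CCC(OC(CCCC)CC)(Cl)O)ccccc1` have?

5

Molecular formula from the SMILES: C18H27ClO3.
DoU = (2C + 2 + N − H − X)/2 = (2·18 + 2 + 0 − 27 − 1)/2 = 10/2 = 5.
(Structurally: 1 ring(s) + 4 π bond(s) = 5.)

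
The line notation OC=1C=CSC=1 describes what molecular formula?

Heavy atoms from the SMILES: 4 C, 1 O, 1 S.
Implicit hydrogens by atom environment:
  3 × C (aromatic): 1 H each → 3
  1 × C (aromatic): no H
  1 × O: 1 H
  1 × S (aromatic): no H
  Total hydrogens = 4.
Molecular formula: C4H4OS

C4H4OS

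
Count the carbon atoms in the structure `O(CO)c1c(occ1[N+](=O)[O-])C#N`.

6

The symbol for carbon appears 6 times in the SMILES. Lowercase c denotes aromatic carbon and counts toward C.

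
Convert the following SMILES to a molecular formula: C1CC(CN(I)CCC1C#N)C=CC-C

C12H19IN2

Heavy atoms from the SMILES: 12 C, 1 I, 2 N.
Implicit hydrogens by atom environment:
  6 × C: 2 H each → 12
  4 × C: 1 H each → 4
  2 × N: no H
  1 × C: 3 H
  1 × C: no H
  1 × I: no H
  Total hydrogens = 19.
Molecular formula: C12H19IN2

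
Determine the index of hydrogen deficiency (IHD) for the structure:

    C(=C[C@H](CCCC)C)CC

Molecular formula from the SMILES: C10H20.
DoU = (2C + 2 + N − H − X)/2 = (2·10 + 2 + 0 − 20 − 0)/2 = 2/2 = 1.
(Structurally: 0 ring(s) + 1 π bond(s) = 1.)

1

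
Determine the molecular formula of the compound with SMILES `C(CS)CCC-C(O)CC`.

C8H18OS

Heavy atoms from the SMILES: 8 C, 1 O, 1 S.
Implicit hydrogens by atom environment:
  6 × C: 2 H each → 12
  1 × C: 3 H
  1 × C: 1 H
  1 × O: 1 H
  1 × S: 1 H
  Total hydrogens = 18.
Molecular formula: C8H18OS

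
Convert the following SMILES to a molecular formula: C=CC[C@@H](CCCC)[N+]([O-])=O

C8H15NO2

Heavy atoms from the SMILES: 8 C, 1 N, 2 O.
Implicit hydrogens by atom environment:
  5 × C: 2 H each → 10
  2 × C: 1 H each → 2
  1 × C: 3 H
  1 × N (charge +1): no H
  1 × O: no H
  1 × O (charge -1): no H
  Total hydrogens = 15.
Molecular formula: C8H15NO2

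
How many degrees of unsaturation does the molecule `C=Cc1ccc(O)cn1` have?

Molecular formula from the SMILES: C7H7NO.
DoU = (2C + 2 + N − H − X)/2 = (2·7 + 2 + 1 − 7 − 0)/2 = 10/2 = 5.
(Structurally: 1 ring(s) + 4 π bond(s) = 5.)

5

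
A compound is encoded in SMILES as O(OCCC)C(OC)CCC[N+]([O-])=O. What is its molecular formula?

C8H17NO5

Heavy atoms from the SMILES: 8 C, 1 N, 5 O.
Implicit hydrogens by atom environment:
  5 × C: 2 H each → 10
  4 × O: no H
  2 × C: 3 H each → 6
  1 × C: 1 H
  1 × N (charge +1): no H
  1 × O (charge -1): no H
  Total hydrogens = 17.
Molecular formula: C8H17NO5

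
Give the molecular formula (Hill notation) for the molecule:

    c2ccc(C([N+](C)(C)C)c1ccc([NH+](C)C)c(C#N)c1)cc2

[C19H25N3]2+

Heavy atoms from the SMILES: 19 C, 3 N.
Implicit hydrogens by atom environment:
  8 × C (aromatic): 1 H each → 8
  5 × C: 3 H each → 15
  4 × C (aromatic): no H
  1 × C: 1 H
  1 × C: no H
  1 × N (charge +1): 1 H
  1 × N: no H
  1 × N (charge +1): no H
  Total hydrogens = 25.
Net charge +2.
Molecular formula: [C19H25N3]2+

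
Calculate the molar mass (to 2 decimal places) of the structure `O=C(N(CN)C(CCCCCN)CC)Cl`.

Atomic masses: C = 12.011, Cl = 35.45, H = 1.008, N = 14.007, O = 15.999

Molecular formula: C10H22ClN3O.
M = 10×12.011 + 1×35.45 + 22×1.008 + 3×14.007 + 1×15.999 = 235.76 g/mol.

235.76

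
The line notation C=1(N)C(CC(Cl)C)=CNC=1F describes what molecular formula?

C7H10ClFN2

Heavy atoms from the SMILES: 7 C, 1 Cl, 1 F, 2 N.
Implicit hydrogens by atom environment:
  3 × C (aromatic): no H
  1 × C: 3 H
  1 × C: 2 H
  1 × C (aromatic): 1 H
  1 × C: 1 H
  1 × Cl: no H
  1 × F: no H
  1 × N: 2 H
  1 × N (aromatic): 1 H
  Total hydrogens = 10.
Molecular formula: C7H10ClFN2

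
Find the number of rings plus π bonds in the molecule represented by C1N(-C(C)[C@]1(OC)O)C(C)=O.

Molecular formula from the SMILES: C7H13NO3.
DoU = (2C + 2 + N − H − X)/2 = (2·7 + 2 + 1 − 13 − 0)/2 = 4/2 = 2.
(Structurally: 1 ring(s) + 1 π bond(s) = 2.)

2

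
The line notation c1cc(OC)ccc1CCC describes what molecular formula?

C10H14O

Heavy atoms from the SMILES: 10 C, 1 O.
Implicit hydrogens by atom environment:
  4 × C (aromatic): 1 H each → 4
  2 × C: 3 H each → 6
  2 × C: 2 H each → 4
  2 × C (aromatic): no H
  1 × O: no H
  Total hydrogens = 14.
Molecular formula: C10H14O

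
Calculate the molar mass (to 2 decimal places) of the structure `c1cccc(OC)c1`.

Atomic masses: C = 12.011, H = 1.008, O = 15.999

Molecular formula: C7H8O.
M = 7×12.011 + 8×1.008 + 1×15.999 = 108.14 g/mol.

108.14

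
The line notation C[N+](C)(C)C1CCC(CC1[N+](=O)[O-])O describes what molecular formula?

Heavy atoms from the SMILES: 9 C, 2 N, 3 O.
Implicit hydrogens by atom environment:
  3 × C: 3 H each → 9
  3 × C: 2 H each → 6
  3 × C: 1 H each → 3
  2 × N (charge +1): no H
  1 × O: 1 H
  1 × O: no H
  1 × O (charge -1): no H
  Total hydrogens = 19.
Net charge +1.
Molecular formula: C9H19N2O3+

C9H19N2O3+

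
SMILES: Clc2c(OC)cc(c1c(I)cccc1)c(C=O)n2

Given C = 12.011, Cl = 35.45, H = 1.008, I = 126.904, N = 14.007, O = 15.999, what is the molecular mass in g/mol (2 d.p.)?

Molecular formula: C13H9ClINO2.
M = 13×12.011 + 1×35.45 + 9×1.008 + 1×126.904 + 1×14.007 + 2×15.999 = 373.57 g/mol.

373.57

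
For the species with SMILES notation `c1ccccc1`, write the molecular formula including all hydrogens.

C6H6

Heavy atoms from the SMILES: 6 C.
Implicit hydrogens by atom environment:
  6 × C (aromatic): 1 H each → 6
  Total hydrogens = 6.
Molecular formula: C6H6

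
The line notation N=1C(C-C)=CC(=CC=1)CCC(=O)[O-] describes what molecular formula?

Heavy atoms from the SMILES: 10 C, 1 N, 2 O.
Implicit hydrogens by atom environment:
  3 × C: 2 H each → 6
  3 × C (aromatic): 1 H each → 3
  2 × C (aromatic): no H
  1 × C: 3 H
  1 × C: no H
  1 × N (aromatic): no H
  1 × O: no H
  1 × O (charge -1): no H
  Total hydrogens = 12.
Net charge -1.
Molecular formula: C10H12NO2-

C10H12NO2-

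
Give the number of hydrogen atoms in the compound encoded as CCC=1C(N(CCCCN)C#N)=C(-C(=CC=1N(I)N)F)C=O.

Hydrogens are implicit in SMILES; fill each atom to its normal valence:
  5 × C: 2 H each → 10
  5 × C (aromatic): no H
  3 × N: no H
  2 × N: 2 H each → 4
  1 × C: 3 H
  1 × C (aromatic): 1 H
  1 × C: 1 H
  1 × C: no H
  1 × F: no H
  1 × I: no H
  1 × O: no H
  Total hydrogens = 19.

19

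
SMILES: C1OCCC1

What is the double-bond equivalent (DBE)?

Molecular formula from the SMILES: C4H8O.
DoU = (2C + 2 + N − H − X)/2 = (2·4 + 2 + 0 − 8 − 0)/2 = 2/2 = 1.
(Structurally: 1 ring(s) + 0 π bond(s) = 1.)

1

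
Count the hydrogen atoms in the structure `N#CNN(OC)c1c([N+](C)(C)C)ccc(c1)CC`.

Hydrogens are implicit in SMILES; fill each atom to its normal valence:
  5 × C: 3 H each → 15
  3 × C (aromatic): 1 H each → 3
  3 × C (aromatic): no H
  2 × N: no H
  1 × C: 2 H
  1 × C: no H
  1 × N: 1 H
  1 × N (charge +1): no H
  1 × O: no H
  Total hydrogens = 21.

21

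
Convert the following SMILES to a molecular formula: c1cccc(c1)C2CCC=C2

C11H12

Heavy atoms from the SMILES: 11 C.
Implicit hydrogens by atom environment:
  5 × C (aromatic): 1 H each → 5
  3 × C: 1 H each → 3
  2 × C: 2 H each → 4
  1 × C (aromatic): no H
  Total hydrogens = 12.
Molecular formula: C11H12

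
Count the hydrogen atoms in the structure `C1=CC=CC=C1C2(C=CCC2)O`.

Hydrogens are implicit in SMILES; fill each atom to its normal valence:
  5 × C (aromatic): 1 H each → 5
  2 × C: 2 H each → 4
  2 × C: 1 H each → 2
  1 × C: no H
  1 × C (aromatic): no H
  1 × O: 1 H
  Total hydrogens = 12.

12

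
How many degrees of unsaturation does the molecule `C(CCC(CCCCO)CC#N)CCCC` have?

Molecular formula from the SMILES: C14H27NO.
DoU = (2C + 2 + N − H − X)/2 = (2·14 + 2 + 1 − 27 − 0)/2 = 4/2 = 2.
(Structurally: 0 ring(s) + 2 π bond(s) = 2.)

2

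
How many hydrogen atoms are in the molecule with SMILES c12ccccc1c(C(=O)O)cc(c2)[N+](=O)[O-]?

7

Hydrogens are implicit in SMILES; fill each atom to its normal valence:
  6 × C (aromatic): 1 H each → 6
  4 × C (aromatic): no H
  2 × O: no H
  1 × C: no H
  1 × N (charge +1): no H
  1 × O: 1 H
  1 × O (charge -1): no H
  Total hydrogens = 7.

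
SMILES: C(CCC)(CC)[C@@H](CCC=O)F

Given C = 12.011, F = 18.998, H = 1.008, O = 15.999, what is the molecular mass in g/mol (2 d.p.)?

174.26

Molecular formula: C10H19FO.
M = 10×12.011 + 1×18.998 + 19×1.008 + 1×15.999 = 174.26 g/mol.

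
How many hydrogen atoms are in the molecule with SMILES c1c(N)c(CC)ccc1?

11

Hydrogens are implicit in SMILES; fill each atom to its normal valence:
  4 × C (aromatic): 1 H each → 4
  2 × C (aromatic): no H
  1 × C: 3 H
  1 × C: 2 H
  1 × N: 2 H
  Total hydrogens = 11.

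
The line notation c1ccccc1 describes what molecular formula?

C6H6

Heavy atoms from the SMILES: 6 C.
Implicit hydrogens by atom environment:
  6 × C (aromatic): 1 H each → 6
  Total hydrogens = 6.
Molecular formula: C6H6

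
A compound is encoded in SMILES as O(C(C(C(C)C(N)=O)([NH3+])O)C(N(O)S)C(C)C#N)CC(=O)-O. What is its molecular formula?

C11H21N4O6S+

Heavy atoms from the SMILES: 11 C, 4 N, 6 O, 1 S.
Implicit hydrogens by atom environment:
  4 × C: 1 H each → 4
  4 × C: no H
  3 × O: 1 H each → 3
  3 × O: no H
  2 × C: 3 H each → 6
  2 × N: no H
  1 × C: 2 H
  1 × N (charge +1): 3 H
  1 × N: 2 H
  1 × S: 1 H
  Total hydrogens = 21.
Net charge +1.
Molecular formula: C11H21N4O6S+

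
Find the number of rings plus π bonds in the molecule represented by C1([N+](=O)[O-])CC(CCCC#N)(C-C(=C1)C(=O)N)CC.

Molecular formula from the SMILES: C13H19N3O3.
DoU = (2C + 2 + N − H − X)/2 = (2·13 + 2 + 3 − 19 − 0)/2 = 12/2 = 6.
(Structurally: 1 ring(s) + 5 π bond(s) = 6.)

6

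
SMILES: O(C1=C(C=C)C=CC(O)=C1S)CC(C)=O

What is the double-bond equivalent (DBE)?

Molecular formula from the SMILES: C11H12O3S.
DoU = (2C + 2 + N − H − X)/2 = (2·11 + 2 + 0 − 12 − 0)/2 = 12/2 = 6.
(Structurally: 1 ring(s) + 5 π bond(s) = 6.)

6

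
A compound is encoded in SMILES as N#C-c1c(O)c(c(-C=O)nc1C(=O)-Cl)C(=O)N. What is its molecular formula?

C9H4ClN3O4

Heavy atoms from the SMILES: 9 C, 1 Cl, 3 N, 4 O.
Implicit hydrogens by atom environment:
  5 × C (aromatic): no H
  3 × C: no H
  3 × O: no H
  1 × C: 1 H
  1 × Cl: no H
  1 × N: 2 H
  1 × N (aromatic): no H
  1 × N: no H
  1 × O: 1 H
  Total hydrogens = 4.
Molecular formula: C9H4ClN3O4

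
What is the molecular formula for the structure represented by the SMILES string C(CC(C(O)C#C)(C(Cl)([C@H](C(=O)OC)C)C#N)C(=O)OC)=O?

Heavy atoms from the SMILES: 14 C, 1 Cl, 1 N, 6 O.
Implicit hydrogens by atom environment:
  6 × C: no H
  5 × O: no H
  4 × C: 1 H each → 4
  3 × C: 3 H each → 9
  1 × C: 2 H
  1 × Cl: no H
  1 × N: no H
  1 × O: 1 H
  Total hydrogens = 16.
Molecular formula: C14H16ClNO6

C14H16ClNO6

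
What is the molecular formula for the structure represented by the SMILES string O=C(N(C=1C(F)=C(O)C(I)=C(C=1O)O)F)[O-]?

C7H3F2INO5-

Heavy atoms from the SMILES: 7 C, 2 F, 1 I, 1 N, 5 O.
Implicit hydrogens by atom environment:
  6 × C (aromatic): no H
  3 × O: 1 H each → 3
  2 × F: no H
  1 × C: no H
  1 × I: no H
  1 × N: no H
  1 × O: no H
  1 × O (charge -1): no H
  Total hydrogens = 3.
Net charge -1.
Molecular formula: C7H3F2INO5-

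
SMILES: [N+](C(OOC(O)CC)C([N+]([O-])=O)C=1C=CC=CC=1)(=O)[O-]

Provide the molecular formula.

Heavy atoms from the SMILES: 11 C, 2 N, 7 O.
Implicit hydrogens by atom environment:
  5 × C (aromatic): 1 H each → 5
  4 × O: no H
  3 × C: 1 H each → 3
  2 × N (charge +1): no H
  2 × O (charge -1): no H
  1 × C: 3 H
  1 × C: 2 H
  1 × C (aromatic): no H
  1 × O: 1 H
  Total hydrogens = 14.
Molecular formula: C11H14N2O7

C11H14N2O7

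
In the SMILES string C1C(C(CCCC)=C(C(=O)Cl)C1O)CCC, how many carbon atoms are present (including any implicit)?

The symbol for carbon appears 13 times in the SMILES. (Cl is a single chlorine, not C + l.)

13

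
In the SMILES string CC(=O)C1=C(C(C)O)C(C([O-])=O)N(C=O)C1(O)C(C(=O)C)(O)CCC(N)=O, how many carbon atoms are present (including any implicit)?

The symbol for carbon appears 16 times in the SMILES.

16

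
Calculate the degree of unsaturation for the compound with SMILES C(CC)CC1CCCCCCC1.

Molecular formula from the SMILES: C12H24.
DoU = (2C + 2 + N − H − X)/2 = (2·12 + 2 + 0 − 24 − 0)/2 = 2/2 = 1.
(Structurally: 1 ring(s) + 0 π bond(s) = 1.)

1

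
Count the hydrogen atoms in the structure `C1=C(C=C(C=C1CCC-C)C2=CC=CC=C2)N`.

19

Hydrogens are implicit in SMILES; fill each atom to its normal valence:
  8 × C (aromatic): 1 H each → 8
  4 × C (aromatic): no H
  3 × C: 2 H each → 6
  1 × C: 3 H
  1 × N: 2 H
  Total hydrogens = 19.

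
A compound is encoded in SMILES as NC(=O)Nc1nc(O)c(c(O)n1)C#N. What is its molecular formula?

C6H5N5O3

Heavy atoms from the SMILES: 6 C, 5 N, 3 O.
Implicit hydrogens by atom environment:
  4 × C (aromatic): no H
  2 × C: no H
  2 × N (aromatic): no H
  2 × O: 1 H each → 2
  1 × N: 2 H
  1 × N: 1 H
  1 × N: no H
  1 × O: no H
  Total hydrogens = 5.
Molecular formula: C6H5N5O3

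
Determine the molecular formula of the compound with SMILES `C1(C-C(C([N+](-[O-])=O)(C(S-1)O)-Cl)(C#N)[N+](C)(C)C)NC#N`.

Heavy atoms from the SMILES: 10 C, 1 Cl, 5 N, 3 O, 1 S.
Implicit hydrogens by atom environment:
  4 × C: no H
  3 × C: 3 H each → 9
  2 × C: 1 H each → 2
  2 × N: no H
  2 × N (charge +1): no H
  1 × C: 2 H
  1 × Cl: no H
  1 × N: 1 H
  1 × O: 1 H
  1 × O: no H
  1 × O (charge -1): no H
  1 × S: no H
  Total hydrogens = 15.
Net charge +1.
Molecular formula: C10H15ClN5O3S+

C10H15ClN5O3S+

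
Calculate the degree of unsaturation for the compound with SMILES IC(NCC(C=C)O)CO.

Molecular formula from the SMILES: C6H12INO2.
DoU = (2C + 2 + N − H − X)/2 = (2·6 + 2 + 1 − 12 − 1)/2 = 2/2 = 1.
(Structurally: 0 ring(s) + 1 π bond(s) = 1.)

1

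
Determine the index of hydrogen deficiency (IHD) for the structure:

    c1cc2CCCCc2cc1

Molecular formula from the SMILES: C10H12.
DoU = (2C + 2 + N − H − X)/2 = (2·10 + 2 + 0 − 12 − 0)/2 = 10/2 = 5.
(Structurally: 2 ring(s) + 3 π bond(s) = 5.)

5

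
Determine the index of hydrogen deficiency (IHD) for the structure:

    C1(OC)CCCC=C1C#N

Molecular formula from the SMILES: C8H11NO.
DoU = (2C + 2 + N − H − X)/2 = (2·8 + 2 + 1 − 11 − 0)/2 = 8/2 = 4.
(Structurally: 1 ring(s) + 3 π bond(s) = 4.)

4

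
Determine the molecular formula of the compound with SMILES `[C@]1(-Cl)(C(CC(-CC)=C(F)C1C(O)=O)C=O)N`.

Heavy atoms from the SMILES: 10 C, 1 Cl, 1 F, 1 N, 3 O.
Implicit hydrogens by atom environment:
  4 × C: no H
  3 × C: 1 H each → 3
  2 × C: 2 H each → 4
  2 × O: no H
  1 × C: 3 H
  1 × Cl: no H
  1 × F: no H
  1 × N: 2 H
  1 × O: 1 H
  Total hydrogens = 13.
Molecular formula: C10H13ClFNO3

C10H13ClFNO3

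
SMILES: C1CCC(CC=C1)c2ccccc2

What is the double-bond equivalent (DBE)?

Molecular formula from the SMILES: C13H16.
DoU = (2C + 2 + N − H − X)/2 = (2·13 + 2 + 0 − 16 − 0)/2 = 12/2 = 6.
(Structurally: 2 ring(s) + 4 π bond(s) = 6.)

6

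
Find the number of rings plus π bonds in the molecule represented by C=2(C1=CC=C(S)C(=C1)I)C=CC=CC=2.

8

Molecular formula from the SMILES: C12H9IS.
DoU = (2C + 2 + N − H − X)/2 = (2·12 + 2 + 0 − 9 − 1)/2 = 16/2 = 8.
(Structurally: 2 ring(s) + 6 π bond(s) = 8.)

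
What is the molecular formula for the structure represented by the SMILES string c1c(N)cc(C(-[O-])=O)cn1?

Heavy atoms from the SMILES: 6 C, 2 N, 2 O.
Implicit hydrogens by atom environment:
  3 × C (aromatic): 1 H each → 3
  2 × C (aromatic): no H
  1 × C: no H
  1 × N: 2 H
  1 × N (aromatic): no H
  1 × O: no H
  1 × O (charge -1): no H
  Total hydrogens = 5.
Net charge -1.
Molecular formula: C6H5N2O2-

C6H5N2O2-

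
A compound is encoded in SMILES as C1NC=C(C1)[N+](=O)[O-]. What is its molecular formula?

C4H6N2O2

Heavy atoms from the SMILES: 4 C, 2 N, 2 O.
Implicit hydrogens by atom environment:
  2 × C: 2 H each → 4
  1 × C: 1 H
  1 × C: no H
  1 × N: 1 H
  1 × N (charge +1): no H
  1 × O: no H
  1 × O (charge -1): no H
  Total hydrogens = 6.
Molecular formula: C4H6N2O2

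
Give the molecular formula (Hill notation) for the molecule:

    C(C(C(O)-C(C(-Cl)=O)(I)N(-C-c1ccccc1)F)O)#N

C12H11ClFIN2O3

Heavy atoms from the SMILES: 12 C, 1 Cl, 1 F, 1 I, 2 N, 3 O.
Implicit hydrogens by atom environment:
  5 × C (aromatic): 1 H each → 5
  3 × C: no H
  2 × C: 1 H each → 2
  2 × N: no H
  2 × O: 1 H each → 2
  1 × C: 2 H
  1 × C (aromatic): no H
  1 × Cl: no H
  1 × F: no H
  1 × I: no H
  1 × O: no H
  Total hydrogens = 11.
Molecular formula: C12H11ClFIN2O3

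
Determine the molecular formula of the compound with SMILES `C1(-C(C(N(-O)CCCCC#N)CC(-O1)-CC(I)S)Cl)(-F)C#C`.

Heavy atoms from the SMILES: 14 C, 1 Cl, 1 F, 1 I, 2 N, 2 O, 1 S.
Implicit hydrogens by atom environment:
  6 × C: 2 H each → 12
  5 × C: 1 H each → 5
  3 × C: no H
  2 × N: no H
  1 × Cl: no H
  1 × F: no H
  1 × I: no H
  1 × O: 1 H
  1 × O: no H
  1 × S: 1 H
  Total hydrogens = 19.
Molecular formula: C14H19ClFIN2O2S

C14H19ClFIN2O2S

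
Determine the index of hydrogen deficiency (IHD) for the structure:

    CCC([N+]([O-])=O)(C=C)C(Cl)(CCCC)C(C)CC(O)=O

Molecular formula from the SMILES: C14H24ClNO4.
DoU = (2C + 2 + N − H − X)/2 = (2·14 + 2 + 1 − 24 − 1)/2 = 6/2 = 3.
(Structurally: 0 ring(s) + 3 π bond(s) = 3.)

3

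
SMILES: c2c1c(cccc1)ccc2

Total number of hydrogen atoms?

8

Hydrogens are implicit in SMILES; fill each atom to its normal valence:
  8 × C (aromatic): 1 H each → 8
  2 × C (aromatic): no H
  Total hydrogens = 8.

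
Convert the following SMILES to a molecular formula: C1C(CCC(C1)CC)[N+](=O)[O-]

C8H15NO2

Heavy atoms from the SMILES: 8 C, 1 N, 2 O.
Implicit hydrogens by atom environment:
  5 × C: 2 H each → 10
  2 × C: 1 H each → 2
  1 × C: 3 H
  1 × N (charge +1): no H
  1 × O: no H
  1 × O (charge -1): no H
  Total hydrogens = 15.
Molecular formula: C8H15NO2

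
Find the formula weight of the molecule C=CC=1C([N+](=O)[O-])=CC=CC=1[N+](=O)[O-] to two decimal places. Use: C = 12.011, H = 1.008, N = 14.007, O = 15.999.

Molecular formula: C8H6N2O4.
M = 8×12.011 + 6×1.008 + 2×14.007 + 4×15.999 = 194.15 g/mol.

194.15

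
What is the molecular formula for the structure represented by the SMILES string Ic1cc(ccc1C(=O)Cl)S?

Heavy atoms from the SMILES: 7 C, 1 Cl, 1 I, 1 O, 1 S.
Implicit hydrogens by atom environment:
  3 × C (aromatic): 1 H each → 3
  3 × C (aromatic): no H
  1 × C: no H
  1 × Cl: no H
  1 × I: no H
  1 × O: no H
  1 × S: 1 H
  Total hydrogens = 4.
Molecular formula: C7H4ClIOS

C7H4ClIOS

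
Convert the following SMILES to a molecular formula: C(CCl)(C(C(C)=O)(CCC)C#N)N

C9H15ClN2O

Heavy atoms from the SMILES: 9 C, 1 Cl, 2 N, 1 O.
Implicit hydrogens by atom environment:
  3 × C: 2 H each → 6
  3 × C: no H
  2 × C: 3 H each → 6
  1 × C: 1 H
  1 × Cl: no H
  1 × N: 2 H
  1 × N: no H
  1 × O: no H
  Total hydrogens = 15.
Molecular formula: C9H15ClN2O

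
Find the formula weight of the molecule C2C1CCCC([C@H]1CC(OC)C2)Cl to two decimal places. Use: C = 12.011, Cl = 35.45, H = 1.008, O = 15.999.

202.72

Molecular formula: C11H19ClO.
M = 11×12.011 + 1×35.45 + 19×1.008 + 1×15.999 = 202.72 g/mol.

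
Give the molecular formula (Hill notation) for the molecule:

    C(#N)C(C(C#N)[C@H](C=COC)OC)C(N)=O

Heavy atoms from the SMILES: 10 C, 3 N, 3 O.
Implicit hydrogens by atom environment:
  5 × C: 1 H each → 5
  3 × C: no H
  3 × O: no H
  2 × C: 3 H each → 6
  2 × N: no H
  1 × N: 2 H
  Total hydrogens = 13.
Molecular formula: C10H13N3O3

C10H13N3O3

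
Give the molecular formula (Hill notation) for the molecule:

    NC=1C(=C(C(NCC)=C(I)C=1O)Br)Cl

C8H9BrClIN2O

Heavy atoms from the SMILES: 1 Br, 8 C, 1 Cl, 1 I, 2 N, 1 O.
Implicit hydrogens by atom environment:
  6 × C (aromatic): no H
  1 × Br: no H
  1 × C: 3 H
  1 × C: 2 H
  1 × Cl: no H
  1 × I: no H
  1 × N: 2 H
  1 × N: 1 H
  1 × O: 1 H
  Total hydrogens = 9.
Molecular formula: C8H9BrClIN2O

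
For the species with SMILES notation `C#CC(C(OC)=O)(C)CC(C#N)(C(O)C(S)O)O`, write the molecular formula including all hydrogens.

C11H15NO5S

Heavy atoms from the SMILES: 11 C, 1 N, 5 O, 1 S.
Implicit hydrogens by atom environment:
  5 × C: no H
  3 × C: 1 H each → 3
  3 × O: 1 H each → 3
  2 × C: 3 H each → 6
  2 × O: no H
  1 × C: 2 H
  1 × N: no H
  1 × S: 1 H
  Total hydrogens = 15.
Molecular formula: C11H15NO5S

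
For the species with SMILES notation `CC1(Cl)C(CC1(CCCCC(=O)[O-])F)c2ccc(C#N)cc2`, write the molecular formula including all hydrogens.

Heavy atoms from the SMILES: 17 C, 1 Cl, 1 F, 1 N, 2 O.
Implicit hydrogens by atom environment:
  5 × C: 2 H each → 10
  4 × C (aromatic): 1 H each → 4
  4 × C: no H
  2 × C (aromatic): no H
  1 × C: 3 H
  1 × C: 1 H
  1 × Cl: no H
  1 × F: no H
  1 × N: no H
  1 × O: no H
  1 × O (charge -1): no H
  Total hydrogens = 18.
Net charge -1.
Molecular formula: C17H18ClFNO2-

C17H18ClFNO2-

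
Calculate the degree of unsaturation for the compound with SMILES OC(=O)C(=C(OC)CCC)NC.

2

Molecular formula from the SMILES: C8H15NO3.
DoU = (2C + 2 + N − H − X)/2 = (2·8 + 2 + 1 − 15 − 0)/2 = 4/2 = 2.
(Structurally: 0 ring(s) + 2 π bond(s) = 2.)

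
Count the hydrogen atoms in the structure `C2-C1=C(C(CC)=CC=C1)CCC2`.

16

Hydrogens are implicit in SMILES; fill each atom to its normal valence:
  5 × C: 2 H each → 10
  3 × C (aromatic): 1 H each → 3
  3 × C (aromatic): no H
  1 × C: 3 H
  Total hydrogens = 16.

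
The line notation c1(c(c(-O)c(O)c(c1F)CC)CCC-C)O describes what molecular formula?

C12H17FO3

Heavy atoms from the SMILES: 12 C, 1 F, 3 O.
Implicit hydrogens by atom environment:
  6 × C (aromatic): no H
  4 × C: 2 H each → 8
  3 × O: 1 H each → 3
  2 × C: 3 H each → 6
  1 × F: no H
  Total hydrogens = 17.
Molecular formula: C12H17FO3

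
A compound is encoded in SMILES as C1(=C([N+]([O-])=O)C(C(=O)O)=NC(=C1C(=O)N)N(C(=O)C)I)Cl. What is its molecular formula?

Heavy atoms from the SMILES: 9 C, 1 Cl, 1 I, 4 N, 6 O.
Implicit hydrogens by atom environment:
  5 × C (aromatic): no H
  4 × O: no H
  3 × C: no H
  1 × C: 3 H
  1 × Cl: no H
  1 × I: no H
  1 × N: 2 H
  1 × N (aromatic): no H
  1 × N: no H
  1 × N (charge +1): no H
  1 × O: 1 H
  1 × O (charge -1): no H
  Total hydrogens = 6.
Molecular formula: C9H6ClIN4O6

C9H6ClIN4O6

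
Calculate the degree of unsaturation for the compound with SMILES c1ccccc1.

Molecular formula from the SMILES: C6H6.
DoU = (2C + 2 + N − H − X)/2 = (2·6 + 2 + 0 − 6 − 0)/2 = 8/2 = 4.
(Structurally: 1 ring(s) + 3 π bond(s) = 4.)

4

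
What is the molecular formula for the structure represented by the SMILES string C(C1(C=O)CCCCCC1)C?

C10H18O

Heavy atoms from the SMILES: 10 C, 1 O.
Implicit hydrogens by atom environment:
  7 × C: 2 H each → 14
  1 × C: 3 H
  1 × C: 1 H
  1 × C: no H
  1 × O: no H
  Total hydrogens = 18.
Molecular formula: C10H18O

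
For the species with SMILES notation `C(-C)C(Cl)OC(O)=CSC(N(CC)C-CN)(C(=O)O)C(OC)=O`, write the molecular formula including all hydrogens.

C13H23ClN2O6S

Heavy atoms from the SMILES: 13 C, 1 Cl, 2 N, 6 O, 1 S.
Implicit hydrogens by atom environment:
  4 × C: 2 H each → 8
  4 × C: no H
  4 × O: no H
  3 × C: 3 H each → 9
  2 × C: 1 H each → 2
  2 × O: 1 H each → 2
  1 × Cl: no H
  1 × N: 2 H
  1 × N: no H
  1 × S: no H
  Total hydrogens = 23.
Molecular formula: C13H23ClN2O6S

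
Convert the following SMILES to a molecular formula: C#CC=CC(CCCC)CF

Heavy atoms from the SMILES: 10 C, 1 F.
Implicit hydrogens by atom environment:
  4 × C: 2 H each → 8
  4 × C: 1 H each → 4
  1 × C: 3 H
  1 × C: no H
  1 × F: no H
  Total hydrogens = 15.
Molecular formula: C10H15F

C10H15F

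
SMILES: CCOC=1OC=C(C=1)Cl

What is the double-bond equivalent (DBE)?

3

Molecular formula from the SMILES: C6H7ClO2.
DoU = (2C + 2 + N − H − X)/2 = (2·6 + 2 + 0 − 7 − 1)/2 = 6/2 = 3.
(Structurally: 1 ring(s) + 2 π bond(s) = 3.)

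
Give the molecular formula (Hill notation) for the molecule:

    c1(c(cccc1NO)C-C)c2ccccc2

C14H15NO

Heavy atoms from the SMILES: 14 C, 1 N, 1 O.
Implicit hydrogens by atom environment:
  8 × C (aromatic): 1 H each → 8
  4 × C (aromatic): no H
  1 × C: 3 H
  1 × C: 2 H
  1 × N: 1 H
  1 × O: 1 H
  Total hydrogens = 15.
Molecular formula: C14H15NO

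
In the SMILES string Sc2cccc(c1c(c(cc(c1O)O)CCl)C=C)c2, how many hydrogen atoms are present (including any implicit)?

13

Hydrogens are implicit in SMILES; fill each atom to its normal valence:
  7 × C (aromatic): no H
  5 × C (aromatic): 1 H each → 5
  2 × C: 2 H each → 4
  2 × O: 1 H each → 2
  1 × C: 1 H
  1 × Cl: no H
  1 × S: 1 H
  Total hydrogens = 13.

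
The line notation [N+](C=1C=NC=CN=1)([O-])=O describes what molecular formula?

C4H3N3O2

Heavy atoms from the SMILES: 4 C, 3 N, 2 O.
Implicit hydrogens by atom environment:
  3 × C (aromatic): 1 H each → 3
  2 × N (aromatic): no H
  1 × C (aromatic): no H
  1 × N (charge +1): no H
  1 × O: no H
  1 × O (charge -1): no H
  Total hydrogens = 3.
Molecular formula: C4H3N3O2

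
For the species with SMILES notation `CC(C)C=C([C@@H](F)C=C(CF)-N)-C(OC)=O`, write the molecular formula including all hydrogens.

C11H17F2NO2

Heavy atoms from the SMILES: 11 C, 2 F, 1 N, 2 O.
Implicit hydrogens by atom environment:
  4 × C: 1 H each → 4
  3 × C: 3 H each → 9
  3 × C: no H
  2 × F: no H
  2 × O: no H
  1 × C: 2 H
  1 × N: 2 H
  Total hydrogens = 17.
Molecular formula: C11H17F2NO2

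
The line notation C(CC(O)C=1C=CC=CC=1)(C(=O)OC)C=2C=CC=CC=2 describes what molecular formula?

C17H18O3

Heavy atoms from the SMILES: 17 C, 3 O.
Implicit hydrogens by atom environment:
  10 × C (aromatic): 1 H each → 10
  2 × C: 1 H each → 2
  2 × C (aromatic): no H
  2 × O: no H
  1 × C: 3 H
  1 × C: 2 H
  1 × C: no H
  1 × O: 1 H
  Total hydrogens = 18.
Molecular formula: C17H18O3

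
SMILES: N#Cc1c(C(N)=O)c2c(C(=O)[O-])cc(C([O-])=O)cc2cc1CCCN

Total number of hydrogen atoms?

Hydrogens are implicit in SMILES; fill each atom to its normal valence:
  7 × C (aromatic): no H
  4 × C: no H
  3 × C: 2 H each → 6
  3 × C (aromatic): 1 H each → 3
  3 × O: no H
  2 × N: 2 H each → 4
  2 × O (charge -1): no H
  1 × N: no H
  Total hydrogens = 13.

13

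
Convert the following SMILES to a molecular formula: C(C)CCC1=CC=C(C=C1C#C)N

Heavy atoms from the SMILES: 12 C, 1 N.
Implicit hydrogens by atom environment:
  3 × C: 2 H each → 6
  3 × C (aromatic): 1 H each → 3
  3 × C (aromatic): no H
  1 × C: 3 H
  1 × C: 1 H
  1 × C: no H
  1 × N: 2 H
  Total hydrogens = 15.
Molecular formula: C12H15N

C12H15N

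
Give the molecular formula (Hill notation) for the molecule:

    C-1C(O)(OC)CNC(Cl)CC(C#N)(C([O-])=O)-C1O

C10H14ClN2O5-

Heavy atoms from the SMILES: 10 C, 1 Cl, 2 N, 5 O.
Implicit hydrogens by atom environment:
  4 × C: no H
  3 × C: 2 H each → 6
  2 × C: 1 H each → 2
  2 × O: 1 H each → 2
  2 × O: no H
  1 × C: 3 H
  1 × Cl: no H
  1 × N: 1 H
  1 × N: no H
  1 × O (charge -1): no H
  Total hydrogens = 14.
Net charge -1.
Molecular formula: C10H14ClN2O5-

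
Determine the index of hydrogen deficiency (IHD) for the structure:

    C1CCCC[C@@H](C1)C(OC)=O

2

Molecular formula from the SMILES: C9H16O2.
DoU = (2C + 2 + N − H − X)/2 = (2·9 + 2 + 0 − 16 − 0)/2 = 4/2 = 2.
(Structurally: 1 ring(s) + 1 π bond(s) = 2.)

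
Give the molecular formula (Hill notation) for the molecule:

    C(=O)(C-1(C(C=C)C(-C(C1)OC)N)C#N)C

C11H16N2O2

Heavy atoms from the SMILES: 11 C, 2 N, 2 O.
Implicit hydrogens by atom environment:
  4 × C: 1 H each → 4
  3 × C: no H
  2 × C: 3 H each → 6
  2 × C: 2 H each → 4
  2 × O: no H
  1 × N: 2 H
  1 × N: no H
  Total hydrogens = 16.
Molecular formula: C11H16N2O2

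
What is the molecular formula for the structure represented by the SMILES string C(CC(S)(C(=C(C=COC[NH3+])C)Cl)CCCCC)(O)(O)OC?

Heavy atoms from the SMILES: 15 C, 1 Cl, 1 N, 4 O, 1 S.
Implicit hydrogens by atom environment:
  6 × C: 2 H each → 12
  4 × C: no H
  3 × C: 3 H each → 9
  2 × C: 1 H each → 2
  2 × O: 1 H each → 2
  2 × O: no H
  1 × Cl: no H
  1 × N (charge +1): 3 H
  1 × S: 1 H
  Total hydrogens = 29.
Net charge +1.
Molecular formula: C15H29ClNO4S+

C15H29ClNO4S+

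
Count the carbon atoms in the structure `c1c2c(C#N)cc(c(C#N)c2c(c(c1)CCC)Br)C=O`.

16

The symbol for carbon appears 16 times in the SMILES. Lowercase c denotes aromatic carbon and counts toward C.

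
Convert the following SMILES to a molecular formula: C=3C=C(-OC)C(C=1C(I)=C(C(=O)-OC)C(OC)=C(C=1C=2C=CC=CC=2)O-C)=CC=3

Heavy atoms from the SMILES: 23 C, 1 I, 5 O.
Implicit hydrogens by atom environment:
  9 × C (aromatic): 1 H each → 9
  9 × C (aromatic): no H
  5 × O: no H
  4 × C: 3 H each → 12
  1 × C: no H
  1 × I: no H
  Total hydrogens = 21.
Molecular formula: C23H21IO5

C23H21IO5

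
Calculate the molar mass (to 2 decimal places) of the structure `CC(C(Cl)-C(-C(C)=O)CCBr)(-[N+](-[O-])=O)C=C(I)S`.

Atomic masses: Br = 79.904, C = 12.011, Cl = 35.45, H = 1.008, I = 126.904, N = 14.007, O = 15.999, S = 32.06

470.54

Molecular formula: C10H14BrClINO3S.
M = 1×79.904 + 10×12.011 + 1×35.45 + 14×1.008 + 1×126.904 + 1×14.007 + 3×15.999 + 1×32.06 = 470.54 g/mol.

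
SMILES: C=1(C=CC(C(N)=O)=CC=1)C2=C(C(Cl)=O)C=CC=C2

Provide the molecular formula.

Heavy atoms from the SMILES: 14 C, 1 Cl, 1 N, 2 O.
Implicit hydrogens by atom environment:
  8 × C (aromatic): 1 H each → 8
  4 × C (aromatic): no H
  2 × C: no H
  2 × O: no H
  1 × Cl: no H
  1 × N: 2 H
  Total hydrogens = 10.
Molecular formula: C14H10ClNO2

C14H10ClNO2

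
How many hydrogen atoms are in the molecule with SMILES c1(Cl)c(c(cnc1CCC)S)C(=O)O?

Hydrogens are implicit in SMILES; fill each atom to its normal valence:
  4 × C (aromatic): no H
  2 × C: 2 H each → 4
  1 × C: 3 H
  1 × C (aromatic): 1 H
  1 × C: no H
  1 × Cl: no H
  1 × N (aromatic): no H
  1 × O: 1 H
  1 × O: no H
  1 × S: 1 H
  Total hydrogens = 10.

10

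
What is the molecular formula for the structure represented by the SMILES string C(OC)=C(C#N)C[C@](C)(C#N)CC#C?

Heavy atoms from the SMILES: 11 C, 2 N, 1 O.
Implicit hydrogens by atom environment:
  5 × C: no H
  2 × C: 3 H each → 6
  2 × C: 2 H each → 4
  2 × C: 1 H each → 2
  2 × N: no H
  1 × O: no H
  Total hydrogens = 12.
Molecular formula: C11H12N2O

C11H12N2O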